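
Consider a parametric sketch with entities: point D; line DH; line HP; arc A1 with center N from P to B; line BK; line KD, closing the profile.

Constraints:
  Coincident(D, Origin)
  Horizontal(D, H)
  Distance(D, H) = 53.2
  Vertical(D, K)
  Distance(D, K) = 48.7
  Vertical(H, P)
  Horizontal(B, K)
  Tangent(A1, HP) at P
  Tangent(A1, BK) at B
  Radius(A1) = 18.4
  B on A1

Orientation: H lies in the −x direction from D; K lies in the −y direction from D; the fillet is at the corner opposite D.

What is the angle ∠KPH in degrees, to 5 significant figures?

109.08°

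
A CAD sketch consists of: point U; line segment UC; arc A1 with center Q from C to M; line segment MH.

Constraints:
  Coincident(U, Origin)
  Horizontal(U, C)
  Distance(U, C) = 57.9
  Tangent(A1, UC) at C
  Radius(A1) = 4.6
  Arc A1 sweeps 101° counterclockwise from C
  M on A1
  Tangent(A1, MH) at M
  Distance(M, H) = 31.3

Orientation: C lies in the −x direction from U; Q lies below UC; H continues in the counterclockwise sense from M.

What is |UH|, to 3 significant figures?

67.1

On A1, C sits at bearing 90° from Q; a 101° counterclockwise sweep puts M at bearing 191°, so M = Q + 4.6·(cos 191°, sin 191°) = (-62.4, -5.48). A1 meets MH tangentially, so QM is at right angles to MH, so MH runs along (−sin 191°, cos 191°); with |MH| = 31.3, H = (-56.4, -36.2). Then |UH| = |H − U| = 67.1.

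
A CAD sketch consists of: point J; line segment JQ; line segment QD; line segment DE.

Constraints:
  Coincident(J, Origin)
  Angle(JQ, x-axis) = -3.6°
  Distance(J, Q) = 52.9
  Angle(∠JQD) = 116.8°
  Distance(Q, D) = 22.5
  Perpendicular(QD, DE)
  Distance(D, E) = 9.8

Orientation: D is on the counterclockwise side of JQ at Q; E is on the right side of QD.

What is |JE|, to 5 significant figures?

73.481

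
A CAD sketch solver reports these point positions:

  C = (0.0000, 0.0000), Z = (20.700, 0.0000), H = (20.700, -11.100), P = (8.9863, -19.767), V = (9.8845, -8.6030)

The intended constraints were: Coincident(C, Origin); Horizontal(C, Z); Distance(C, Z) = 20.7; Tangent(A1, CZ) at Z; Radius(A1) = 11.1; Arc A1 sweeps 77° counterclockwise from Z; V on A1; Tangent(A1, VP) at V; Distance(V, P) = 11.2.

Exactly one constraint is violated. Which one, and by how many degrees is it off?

Tangent(A1, VP) at V — off by 8.40°.

C = (0.00, 0.00) ✓; C.y = 0.00, Z.y = 0.00 ✓; |CZ| = 20.70 ✓; ∠(HZ, ZC) = 90.00° ✓; |HZ| = 11.10 ✓; bearing(H→V) − bearing(H→Z) = 77.00° ✓; |HV| = 11.10 ✓; ∠(HV, VP) = 81.60° ✗; |VP| = 11.20 ✓.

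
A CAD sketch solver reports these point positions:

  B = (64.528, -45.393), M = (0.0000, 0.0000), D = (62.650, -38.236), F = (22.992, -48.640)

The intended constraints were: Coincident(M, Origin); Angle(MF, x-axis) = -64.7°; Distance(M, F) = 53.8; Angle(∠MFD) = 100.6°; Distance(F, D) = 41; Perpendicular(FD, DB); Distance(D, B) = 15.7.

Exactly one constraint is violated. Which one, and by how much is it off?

Distance(D, B) = 15.7 — off by 8.30.

M = (0.00, 0.00) ✓; MF at -64.70° ✓; |MF| = 53.80 ✓; ∠MFD = 100.6° ✓; |FD| = 41.00 ✓; ∠(FD, DB) = 90.00° ✓; |DB| = 7.399 ✗.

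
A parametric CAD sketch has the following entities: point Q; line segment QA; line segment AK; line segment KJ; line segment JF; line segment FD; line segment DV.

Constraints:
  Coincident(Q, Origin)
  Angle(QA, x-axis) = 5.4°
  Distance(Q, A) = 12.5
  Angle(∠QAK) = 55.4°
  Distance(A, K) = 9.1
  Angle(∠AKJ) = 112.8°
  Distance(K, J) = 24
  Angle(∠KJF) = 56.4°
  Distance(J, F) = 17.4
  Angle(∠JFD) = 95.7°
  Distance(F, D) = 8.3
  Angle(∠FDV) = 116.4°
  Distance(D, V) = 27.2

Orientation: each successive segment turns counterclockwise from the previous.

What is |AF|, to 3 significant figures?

18.9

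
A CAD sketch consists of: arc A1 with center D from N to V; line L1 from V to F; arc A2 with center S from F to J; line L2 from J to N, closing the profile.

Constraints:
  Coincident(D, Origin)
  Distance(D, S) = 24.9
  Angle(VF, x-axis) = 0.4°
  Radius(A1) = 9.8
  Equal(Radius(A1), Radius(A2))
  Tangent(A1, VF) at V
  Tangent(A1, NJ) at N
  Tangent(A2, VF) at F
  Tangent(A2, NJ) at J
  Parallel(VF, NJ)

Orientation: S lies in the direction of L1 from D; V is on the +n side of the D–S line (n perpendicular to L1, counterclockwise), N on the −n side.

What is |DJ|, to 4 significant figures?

26.76

Tangency of A1 to both parallel lines with radius 9.8 puts V and N at D ± 9.8·n: V = (-0.06842, 9.800), N = (0.06842, -9.800). Equal radii place F and J the same way about S: F = S + 9.8·n = (24.83, 9.974), J = S − 9.8·n = (24.97, -9.626). Then |DJ| = |J − D| = 26.76.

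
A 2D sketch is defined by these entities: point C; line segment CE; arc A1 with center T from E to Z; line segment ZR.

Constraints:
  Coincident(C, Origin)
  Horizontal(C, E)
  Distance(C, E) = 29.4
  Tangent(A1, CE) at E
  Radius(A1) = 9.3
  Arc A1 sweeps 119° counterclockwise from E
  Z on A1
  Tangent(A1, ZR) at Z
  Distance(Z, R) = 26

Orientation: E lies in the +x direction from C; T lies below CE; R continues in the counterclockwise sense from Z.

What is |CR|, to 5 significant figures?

49.830

C is at the origin; CE is horizontal with |CE| = 29.4 and E on the +x side, so E = (29.400, 0.0000). Tangency of A1 to CE means the radius TE is perpendicular to CE, so T = E + (0, -9.3) = (29.400, -9.3000). On A1, E sits at bearing 90° from T; a 119° counterclockwise sweep puts Z at bearing 209°, so Z = T + 9.3·(cos 209°, sin 209°) = (21.266, -13.809). Tangency of A1 to ZR means the radius TZ is perpendicular to ZR, so ZR runs along (−sin 209°, cos 209°); with |ZR| = 26.0, R = (33.871, -36.549). Then |CR| = |R − C| = 49.830.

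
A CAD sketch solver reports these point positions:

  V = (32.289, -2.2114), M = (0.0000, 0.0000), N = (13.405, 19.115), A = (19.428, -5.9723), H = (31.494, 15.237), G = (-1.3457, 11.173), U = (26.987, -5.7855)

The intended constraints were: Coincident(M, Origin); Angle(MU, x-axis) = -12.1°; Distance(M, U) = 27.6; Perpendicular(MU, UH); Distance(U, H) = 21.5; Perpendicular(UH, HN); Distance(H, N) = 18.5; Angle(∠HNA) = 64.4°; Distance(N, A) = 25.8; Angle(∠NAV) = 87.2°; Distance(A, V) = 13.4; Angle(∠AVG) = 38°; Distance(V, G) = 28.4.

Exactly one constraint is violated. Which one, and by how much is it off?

Distance(V, G) = 28.4 — off by 7.80.

M = (0.00, 0.00) ✓; MU at -12.10° ✓; |MU| = 27.60 ✓; ∠(MU, UH) = 90.00° ✓; |UH| = 21.50 ✓; ∠(UH, HN) = 90.00° ✓; |HN| = 18.50 ✓; ∠HNA = 64.40° ✓; |NA| = 25.80 ✓; ∠NAV = 87.20° ✓; |AV| = 13.40 ✓; ∠AVG = 38.00° ✓; |VG| = 36.20 ✗.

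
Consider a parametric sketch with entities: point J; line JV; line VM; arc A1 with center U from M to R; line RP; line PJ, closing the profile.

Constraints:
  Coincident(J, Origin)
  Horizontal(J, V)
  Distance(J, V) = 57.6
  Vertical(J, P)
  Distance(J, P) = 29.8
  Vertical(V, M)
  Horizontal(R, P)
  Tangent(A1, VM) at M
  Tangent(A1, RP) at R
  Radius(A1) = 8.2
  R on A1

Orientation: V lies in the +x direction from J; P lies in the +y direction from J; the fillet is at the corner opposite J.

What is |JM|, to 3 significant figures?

61.5

The virtual corner opposite J is at (57.6, 29.8). The tangent condition forces UM to be normal to VM and since A1 is tangent to RP there, UR ⟂ RP, with radius 8.2, so the center U sits 8.2 in from both sides at U = (49.4, 21.6). That places the tangent points at M = (57.6, 21.6) on VM and R = (49.4, 29.8) on RP. Then |JM| = |M − J| = 61.5.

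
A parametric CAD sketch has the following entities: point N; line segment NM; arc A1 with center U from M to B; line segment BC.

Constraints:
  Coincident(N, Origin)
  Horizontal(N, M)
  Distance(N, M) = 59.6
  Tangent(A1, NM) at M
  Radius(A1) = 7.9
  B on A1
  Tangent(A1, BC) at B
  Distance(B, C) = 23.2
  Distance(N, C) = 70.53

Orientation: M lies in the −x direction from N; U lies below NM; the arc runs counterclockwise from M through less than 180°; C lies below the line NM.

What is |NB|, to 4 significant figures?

68.01

Checks: N = (0.00, 0.00) ✓; |UB| = 7.900 ✓; ∠(UB, BC) = 90.00° ✓; |BC| = 23.20 ✓; |NC| = 70.53 ✓.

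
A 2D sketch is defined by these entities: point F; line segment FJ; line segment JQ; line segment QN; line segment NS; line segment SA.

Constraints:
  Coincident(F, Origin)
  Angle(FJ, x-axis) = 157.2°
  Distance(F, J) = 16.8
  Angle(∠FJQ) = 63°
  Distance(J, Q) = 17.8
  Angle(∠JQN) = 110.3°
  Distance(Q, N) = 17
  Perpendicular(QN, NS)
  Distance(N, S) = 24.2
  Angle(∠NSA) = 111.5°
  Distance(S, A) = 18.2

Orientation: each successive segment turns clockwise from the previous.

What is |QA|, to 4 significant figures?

30.87

F is at the origin; FJ runs at 157.2° with length 16.8, so J = (-15.49, 6.510). ∠FJQ = 63.0° gives JQ at 40.20° from the x-axis; with |JQ| = 17.8, Q = (-1.892, 18.00). ∠JQN = 110.3° gives QN at -29.50° from the x-axis; with |QN| = 17.0, N = (12.90, 9.628). QN is perpendicular to NS, so NS runs at -119.5°; with |NS| = 24.2, S = (0.9877, -11.43). ∠NSA = 111.5° gives SA at 172.0° from the x-axis; with |SA| = 18.2, A = (-17.04, -8.901). Then |QA| = |A − Q| = 30.87.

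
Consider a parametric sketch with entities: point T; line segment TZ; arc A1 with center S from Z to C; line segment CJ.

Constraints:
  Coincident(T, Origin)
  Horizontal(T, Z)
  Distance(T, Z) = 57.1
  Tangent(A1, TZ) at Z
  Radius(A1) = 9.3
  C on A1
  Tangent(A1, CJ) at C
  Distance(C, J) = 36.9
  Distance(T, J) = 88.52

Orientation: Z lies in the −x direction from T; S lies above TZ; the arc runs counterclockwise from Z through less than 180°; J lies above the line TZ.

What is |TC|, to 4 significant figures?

53.48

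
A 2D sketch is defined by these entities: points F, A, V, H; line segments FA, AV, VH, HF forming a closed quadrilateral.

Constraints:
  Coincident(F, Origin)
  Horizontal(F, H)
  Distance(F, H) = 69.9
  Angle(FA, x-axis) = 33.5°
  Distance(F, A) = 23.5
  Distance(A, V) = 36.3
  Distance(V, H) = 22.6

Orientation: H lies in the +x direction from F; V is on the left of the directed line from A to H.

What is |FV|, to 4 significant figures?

58.30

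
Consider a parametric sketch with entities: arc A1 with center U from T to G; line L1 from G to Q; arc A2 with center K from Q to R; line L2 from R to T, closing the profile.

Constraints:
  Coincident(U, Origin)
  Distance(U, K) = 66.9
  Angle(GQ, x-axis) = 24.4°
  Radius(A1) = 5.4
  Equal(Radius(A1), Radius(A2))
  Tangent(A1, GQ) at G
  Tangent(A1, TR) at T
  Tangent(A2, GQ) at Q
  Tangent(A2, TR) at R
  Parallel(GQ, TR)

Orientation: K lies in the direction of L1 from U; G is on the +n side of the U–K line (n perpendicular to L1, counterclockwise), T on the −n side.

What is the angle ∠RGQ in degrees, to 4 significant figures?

9.170°

Tangency of A1 to both parallel lines with radius 5.4 puts G and T at U ± 5.4·n: G = (-2.231, 4.918), T = (2.231, -4.918). Equal radii place Q and R the same way about K: Q = K + 5.4·n = (58.69, 32.55), R = K − 5.4·n = (63.16, 22.72). Then cos ∠RGQ = GR·GQ / (|GR||GQ|), giving 9.170°.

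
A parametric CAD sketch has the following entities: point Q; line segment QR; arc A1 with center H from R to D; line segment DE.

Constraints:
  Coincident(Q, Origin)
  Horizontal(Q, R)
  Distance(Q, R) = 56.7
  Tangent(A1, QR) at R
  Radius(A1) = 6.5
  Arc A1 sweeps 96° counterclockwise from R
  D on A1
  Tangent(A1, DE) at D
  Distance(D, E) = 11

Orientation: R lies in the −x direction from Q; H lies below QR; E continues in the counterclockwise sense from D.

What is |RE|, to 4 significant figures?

18.88

Q is at the origin; QR is horizontal with |QR| = 56.7 and R on the −x side, so R = (-56.70, 0.000). Tangency of A1 to QR means the radius HR is perpendicular to QR, so H = R + (0, -6.5) = (-56.70, -6.500). On A1, R sits at bearing 90° from H; a 96° counterclockwise sweep puts D at bearing 186°, so D = H + 6.5·(cos 186°, sin 186°) = (-63.16, -7.179). Tangency of A1 to DE means the radius HD is perpendicular to DE, so DE runs along (−sin 186°, cos 186°); with |DE| = 11.0, E = (-62.01, -18.12). Then |RE| = |E − R| = 18.88.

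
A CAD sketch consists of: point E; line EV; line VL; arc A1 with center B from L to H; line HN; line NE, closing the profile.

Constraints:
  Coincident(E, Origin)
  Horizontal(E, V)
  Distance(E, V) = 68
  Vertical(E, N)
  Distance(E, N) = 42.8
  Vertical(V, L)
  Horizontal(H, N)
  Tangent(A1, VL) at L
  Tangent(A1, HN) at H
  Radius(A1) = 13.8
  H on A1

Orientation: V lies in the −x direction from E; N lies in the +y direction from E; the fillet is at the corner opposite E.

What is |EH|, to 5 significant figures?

69.061

The virtual corner opposite E is at (-68.000, 42.800). Tangency of A1 to VL means the radius BL is perpendicular to VL and A1 meets HN tangentially, so BH is at right angles to HN, with radius 13.8, so the center B sits 13.8 in from both sides at B = (-54.200, 29.000). That places the tangent points at L = (-68.000, 29.000) on VL and H = (-54.200, 42.800) on HN. Then |EH| = |H − E| = 69.061.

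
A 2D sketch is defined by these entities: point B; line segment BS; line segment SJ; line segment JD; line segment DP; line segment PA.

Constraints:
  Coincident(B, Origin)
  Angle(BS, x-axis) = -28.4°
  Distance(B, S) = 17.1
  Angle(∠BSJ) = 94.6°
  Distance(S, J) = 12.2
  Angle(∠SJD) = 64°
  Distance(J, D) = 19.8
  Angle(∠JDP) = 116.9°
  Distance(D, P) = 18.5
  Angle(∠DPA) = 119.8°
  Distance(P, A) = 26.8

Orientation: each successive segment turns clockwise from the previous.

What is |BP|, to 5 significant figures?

13.646

∠SJD = 64.0° gives JD at 130.20° from the x-axis; with |JD| = 19.8, D = (-2.6613, -4.1725). ∠JDP = 116.9° gives DP at 67.100° from the x-axis; with |DP| = 18.5, P = (4.5375, 12.869). Then |BP| = |P − B| = 13.646.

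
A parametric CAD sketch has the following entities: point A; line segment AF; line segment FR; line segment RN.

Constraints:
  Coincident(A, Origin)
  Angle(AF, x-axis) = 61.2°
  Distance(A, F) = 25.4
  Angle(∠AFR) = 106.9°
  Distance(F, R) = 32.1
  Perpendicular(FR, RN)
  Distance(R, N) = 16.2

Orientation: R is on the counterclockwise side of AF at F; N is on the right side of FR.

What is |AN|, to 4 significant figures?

56.56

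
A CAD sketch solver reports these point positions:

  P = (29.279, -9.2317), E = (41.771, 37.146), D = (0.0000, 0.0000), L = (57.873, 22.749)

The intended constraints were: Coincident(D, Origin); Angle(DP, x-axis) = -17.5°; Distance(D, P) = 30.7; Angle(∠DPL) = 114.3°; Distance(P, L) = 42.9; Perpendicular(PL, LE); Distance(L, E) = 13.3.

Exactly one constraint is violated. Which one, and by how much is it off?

Distance(L, E) = 13.3 — off by 8.30.

D = (0.00, 0.00) ✓; DP at -17.50° ✓; |DP| = 30.70 ✓; ∠DPL = 114.3° ✓; |PL| = 42.90 ✓; ∠(PL, LE) = 90.00° ✓; |LE| = 21.60 ✗.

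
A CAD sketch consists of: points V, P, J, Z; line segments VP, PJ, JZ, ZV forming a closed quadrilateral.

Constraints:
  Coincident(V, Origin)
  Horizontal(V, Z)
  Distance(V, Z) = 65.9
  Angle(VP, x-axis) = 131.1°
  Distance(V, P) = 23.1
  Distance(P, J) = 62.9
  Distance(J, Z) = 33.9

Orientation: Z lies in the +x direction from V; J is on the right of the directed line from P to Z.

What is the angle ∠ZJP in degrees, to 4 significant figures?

114.6°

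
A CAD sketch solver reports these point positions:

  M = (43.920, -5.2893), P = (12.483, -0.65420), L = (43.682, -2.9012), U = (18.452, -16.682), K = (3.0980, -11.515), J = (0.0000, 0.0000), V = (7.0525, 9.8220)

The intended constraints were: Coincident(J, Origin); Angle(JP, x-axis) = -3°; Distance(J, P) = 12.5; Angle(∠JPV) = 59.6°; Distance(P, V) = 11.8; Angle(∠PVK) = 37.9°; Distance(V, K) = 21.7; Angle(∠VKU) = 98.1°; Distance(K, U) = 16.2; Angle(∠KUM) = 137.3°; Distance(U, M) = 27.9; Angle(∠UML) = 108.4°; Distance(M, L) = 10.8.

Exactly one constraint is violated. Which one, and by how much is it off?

Distance(M, L) = 10.8 — off by 8.40.

J = (0.00, 0.00) ✓; JP at -3.000° ✓; |JP| = 12.50 ✓; ∠JPV = 59.60° ✓; |PV| = 11.80 ✓; ∠PVK = 37.90° ✓; |VK| = 21.70 ✓; ∠VKU = 98.10° ✓; |KU| = 16.20 ✓; ∠KUM = 137.3° ✓; |UM| = 27.90 ✓; ∠UML = 108.4° ✓; |ML| = 2.400 ✗.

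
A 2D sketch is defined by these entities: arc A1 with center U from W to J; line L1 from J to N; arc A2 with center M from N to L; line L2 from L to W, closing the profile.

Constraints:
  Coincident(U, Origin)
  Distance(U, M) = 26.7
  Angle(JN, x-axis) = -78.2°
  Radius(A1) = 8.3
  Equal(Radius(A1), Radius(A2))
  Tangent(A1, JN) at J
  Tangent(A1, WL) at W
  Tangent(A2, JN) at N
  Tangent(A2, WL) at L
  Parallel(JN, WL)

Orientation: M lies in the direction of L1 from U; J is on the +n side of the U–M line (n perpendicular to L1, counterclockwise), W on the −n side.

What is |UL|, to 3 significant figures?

28.0

The slot axis is L1's direction at -78.2°, so u = (cos -78.2°, sin -78.2°) = (0.204, -0.979) and n = (−sin -78.2°, cos -78.2°) = (0.979, 0.204). U is at the origin and M lies 26.7 along u from U, so M = 26.7·u = (5.46, -26.1). Tangency of A1 to both parallel lines with radius 8.3 puts J and W at U ± 8.3·n: J = (8.12, 1.70), W = (-8.12, -1.70). Equal radii place N and L the same way about M: N = M + 8.3·n = (13.6, -24.4), L = M − 8.3·n = (-2.66, -27.8). Then |UL| = |L − U| = 28.0.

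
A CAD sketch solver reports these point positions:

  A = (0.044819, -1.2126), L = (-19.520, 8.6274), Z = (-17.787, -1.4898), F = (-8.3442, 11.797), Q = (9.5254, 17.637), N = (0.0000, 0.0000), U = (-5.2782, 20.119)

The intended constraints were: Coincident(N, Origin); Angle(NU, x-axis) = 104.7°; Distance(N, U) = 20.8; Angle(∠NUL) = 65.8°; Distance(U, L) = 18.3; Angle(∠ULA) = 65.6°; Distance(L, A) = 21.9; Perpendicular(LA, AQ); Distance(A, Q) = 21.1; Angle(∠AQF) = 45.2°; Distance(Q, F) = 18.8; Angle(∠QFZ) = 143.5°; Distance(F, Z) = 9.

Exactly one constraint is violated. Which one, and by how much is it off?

Distance(F, Z) = 9 — off by 7.30.

N = (0.00, 0.00) ✓; NU at 104.7° ✓; |NU| = 20.80 ✓; ∠NUL = 65.80° ✓; |UL| = 18.30 ✓; ∠ULA = 65.60° ✓; |LA| = 21.90 ✓; ∠(LA, AQ) = 90.00° ✓; |AQ| = 21.10 ✓; ∠AQF = 45.20° ✓; |QF| = 18.80 ✓; ∠QFZ = 143.5° ✓; |FZ| = 16.30 ✗.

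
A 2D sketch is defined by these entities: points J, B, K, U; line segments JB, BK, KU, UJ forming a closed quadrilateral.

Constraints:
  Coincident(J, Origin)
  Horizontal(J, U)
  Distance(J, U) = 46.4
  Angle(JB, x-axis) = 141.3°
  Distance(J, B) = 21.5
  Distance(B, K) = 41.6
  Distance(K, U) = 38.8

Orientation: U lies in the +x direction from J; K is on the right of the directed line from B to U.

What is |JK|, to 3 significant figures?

20.6

J is at the origin; J and U share the same y with |JU| = 46.4 and U in +x, so U = (46.4, 0). JB runs at 141.3° with |JB| = 21.5, so B = (-16.8, 13.4). K is determined by |BK| = 41.6 and |KU| = 38.8 together: it lies at the intersection of circle(B, 41.6) and circle(U, 38.8). With |BU| = 64.6, the foot of the radical line on BU is 34.0 from B and the perpendicular offset is √(41.6² − 34.0²) = 23.9. Taking the right-of-BU solution: K = (11.5, -17.0).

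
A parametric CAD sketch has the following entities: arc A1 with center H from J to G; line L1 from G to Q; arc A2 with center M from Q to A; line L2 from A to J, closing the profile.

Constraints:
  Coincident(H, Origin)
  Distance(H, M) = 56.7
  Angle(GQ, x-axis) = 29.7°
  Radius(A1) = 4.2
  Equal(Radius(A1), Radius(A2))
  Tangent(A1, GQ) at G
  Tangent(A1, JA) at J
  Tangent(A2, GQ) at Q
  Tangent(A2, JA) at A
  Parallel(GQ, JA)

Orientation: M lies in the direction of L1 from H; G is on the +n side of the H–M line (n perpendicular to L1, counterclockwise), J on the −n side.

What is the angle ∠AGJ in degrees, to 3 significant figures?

81.6°

The slot axis is L1's direction at 29.7°, so u = (cos 29.7°, sin 29.7°) = (0.869, 0.495) and n = (−sin 29.7°, cos 29.7°) = (-0.495, 0.869). H is at the origin and M lies 56.7 along u from H, so M = 56.7·u = (49.3, 28.1). Tangency of A1 to both parallel lines with radius 4.2 puts G and J at H ± 4.2·n: G = (-2.08, 3.65), J = (2.08, -3.65). Equal radii place Q and A the same way about M: Q = M + 4.2·n = (47.2, 31.7), A = M − 4.2·n = (51.3, 24.4). Then cos ∠AGJ = GA·GJ / (|GA||GJ|), giving 81.6°.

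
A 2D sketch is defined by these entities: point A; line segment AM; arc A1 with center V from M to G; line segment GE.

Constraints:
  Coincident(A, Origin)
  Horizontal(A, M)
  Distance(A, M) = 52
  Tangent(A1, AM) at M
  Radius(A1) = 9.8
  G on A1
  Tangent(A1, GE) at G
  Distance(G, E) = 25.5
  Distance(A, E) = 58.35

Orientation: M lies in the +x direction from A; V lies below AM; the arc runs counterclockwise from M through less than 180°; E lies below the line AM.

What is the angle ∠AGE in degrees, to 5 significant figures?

112.23°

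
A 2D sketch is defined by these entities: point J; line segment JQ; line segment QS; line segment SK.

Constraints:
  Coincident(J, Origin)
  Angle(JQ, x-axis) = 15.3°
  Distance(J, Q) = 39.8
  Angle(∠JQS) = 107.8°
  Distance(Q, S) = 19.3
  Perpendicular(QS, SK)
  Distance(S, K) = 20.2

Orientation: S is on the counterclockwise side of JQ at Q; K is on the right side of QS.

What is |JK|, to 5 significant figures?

66.069

J is at the origin; JQ runs at 15.3° with length 39.8, so Q = 39.8·(cos 15.3°, sin 15.3°) = (38.389, 10.502). ∠JQS = 107.8°, so QS runs at 15.3° + (180° − 107.8°) = 87.500° from the x-axis; with |QS| = 19.3, S = Q + 19.3·(cos 87.500°, sin 87.500°) = (39.231, 29.784). The perpendicularity gives SK at right angles to QS; with |SK| = 20.2 on the right of QS, K = S + 20.2·(0.99905, -0.043619) = (59.412, 28.903). Then |JK| = |K − J| = 66.069.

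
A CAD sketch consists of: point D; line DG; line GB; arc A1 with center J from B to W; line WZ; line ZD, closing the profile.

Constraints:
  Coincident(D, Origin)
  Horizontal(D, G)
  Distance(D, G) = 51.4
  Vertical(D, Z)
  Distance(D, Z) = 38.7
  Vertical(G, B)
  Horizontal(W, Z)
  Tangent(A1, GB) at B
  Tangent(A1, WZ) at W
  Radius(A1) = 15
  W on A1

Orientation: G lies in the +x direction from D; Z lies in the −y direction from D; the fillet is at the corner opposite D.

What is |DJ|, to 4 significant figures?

43.44

DZ is vertical with |DZ| = 38.7 and Z on the −y side, so Z = (0.000, -38.70). The virtual corner opposite D is at (51.40, -38.70). A1 meets GB tangentially, so JB is at right angles to GB and the tangent condition forces JW to be normal to WZ, with radius 15.0, so the center J sits 15.0 in from both sides at J = (36.40, -23.70). Then |DJ| = |J − D| = 43.44.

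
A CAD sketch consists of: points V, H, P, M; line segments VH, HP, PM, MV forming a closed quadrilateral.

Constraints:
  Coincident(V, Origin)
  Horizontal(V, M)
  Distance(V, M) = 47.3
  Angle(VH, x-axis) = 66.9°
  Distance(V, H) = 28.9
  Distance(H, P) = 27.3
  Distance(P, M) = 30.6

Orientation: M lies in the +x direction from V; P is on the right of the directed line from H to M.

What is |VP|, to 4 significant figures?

16.70

Checks: |HP| = 27.30 ✓; |PM| = 30.60 ✓.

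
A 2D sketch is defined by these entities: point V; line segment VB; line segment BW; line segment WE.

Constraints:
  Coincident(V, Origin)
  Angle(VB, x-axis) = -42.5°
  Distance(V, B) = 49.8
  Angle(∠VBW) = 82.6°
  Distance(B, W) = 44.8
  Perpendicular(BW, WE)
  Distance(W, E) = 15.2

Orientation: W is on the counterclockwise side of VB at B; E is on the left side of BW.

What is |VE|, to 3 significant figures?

51.4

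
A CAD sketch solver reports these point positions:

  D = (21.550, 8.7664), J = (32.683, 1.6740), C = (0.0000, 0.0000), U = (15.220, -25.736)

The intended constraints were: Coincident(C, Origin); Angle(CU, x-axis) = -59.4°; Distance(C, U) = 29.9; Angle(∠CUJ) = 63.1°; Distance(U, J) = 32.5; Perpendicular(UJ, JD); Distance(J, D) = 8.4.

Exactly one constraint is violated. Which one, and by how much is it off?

Distance(J, D) = 8.4 — off by 4.80.

C = (0.00, 0.00) ✓; CU at -59.40° ✓; |CU| = 29.90 ✓; ∠CUJ = 63.10° ✓; |UJ| = 32.50 ✓; ∠(UJ, JD) = 90.00° ✓; |JD| = 13.20 ✗.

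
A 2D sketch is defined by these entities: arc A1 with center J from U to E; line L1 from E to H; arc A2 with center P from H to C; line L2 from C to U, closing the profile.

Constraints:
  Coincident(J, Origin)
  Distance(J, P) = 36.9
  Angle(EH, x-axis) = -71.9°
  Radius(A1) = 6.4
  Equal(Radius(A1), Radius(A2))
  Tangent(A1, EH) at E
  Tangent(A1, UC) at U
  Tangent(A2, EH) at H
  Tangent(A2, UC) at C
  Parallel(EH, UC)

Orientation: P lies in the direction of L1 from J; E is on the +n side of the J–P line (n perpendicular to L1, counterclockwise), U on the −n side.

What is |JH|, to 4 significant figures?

37.45

The slot axis is L1's direction at -71.9°, so u = (cos -71.9°, sin -71.9°) = (0.3107, -0.9505) and n = (−sin -71.9°, cos -71.9°) = (0.9505, 0.3107). J is at the origin and P lies 36.9 along u from J, so P = 36.9·u = (11.46, -35.07). Tangency of A1 to both parallel lines with radius 6.4 puts E and U at J ± 6.4·n: E = (6.083, 1.988), U = (-6.083, -1.988). Equal radii place H and C the same way about P: H = P + 6.4·n = (17.55, -33.09), C = P − 6.4·n = (5.381, -37.06). Then |JH| = |H − J| = 37.45.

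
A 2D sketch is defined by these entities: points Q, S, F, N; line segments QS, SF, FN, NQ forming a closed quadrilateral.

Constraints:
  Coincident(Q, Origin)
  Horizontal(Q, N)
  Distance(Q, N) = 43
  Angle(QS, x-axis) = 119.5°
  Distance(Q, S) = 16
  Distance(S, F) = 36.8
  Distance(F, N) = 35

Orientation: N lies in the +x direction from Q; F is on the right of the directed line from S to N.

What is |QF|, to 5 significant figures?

20.862

Checks: |SF| = 36.80 ✓; |FN| = 35.00 ✓.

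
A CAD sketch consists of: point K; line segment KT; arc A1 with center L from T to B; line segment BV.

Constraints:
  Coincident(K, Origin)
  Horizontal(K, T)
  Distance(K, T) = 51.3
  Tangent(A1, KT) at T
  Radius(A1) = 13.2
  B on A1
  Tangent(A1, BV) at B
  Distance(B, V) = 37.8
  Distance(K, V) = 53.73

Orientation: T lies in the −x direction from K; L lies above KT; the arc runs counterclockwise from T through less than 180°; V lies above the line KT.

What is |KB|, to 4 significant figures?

39.78

K is at the origin; KT is horizontal with |KT| = 51.3 and T on the −x side, so T = (-51.30, 0.000). Since A1 is tangent to KT there, LT ⟂ KT, so L = T + (0, 13.2) = (-51.30, 13.20). Since LB ⟂ BV (tangency), |LV| = √(13.2² + 37.8²) = 40.04 regardless of where B sits on A1. So V lies on both circle(K, 53.73) and circle(L, 40.04); the above-KT intersection is V = (-28.07, 45.81). B is the foot of the tangent from V: B = (-38.62, 9.515).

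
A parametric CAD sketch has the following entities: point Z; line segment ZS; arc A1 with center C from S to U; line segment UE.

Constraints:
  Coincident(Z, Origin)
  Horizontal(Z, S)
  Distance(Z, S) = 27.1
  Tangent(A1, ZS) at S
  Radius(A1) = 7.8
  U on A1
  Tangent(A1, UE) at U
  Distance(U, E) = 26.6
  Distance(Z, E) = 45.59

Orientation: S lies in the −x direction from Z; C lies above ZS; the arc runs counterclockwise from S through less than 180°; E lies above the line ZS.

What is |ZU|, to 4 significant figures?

22.32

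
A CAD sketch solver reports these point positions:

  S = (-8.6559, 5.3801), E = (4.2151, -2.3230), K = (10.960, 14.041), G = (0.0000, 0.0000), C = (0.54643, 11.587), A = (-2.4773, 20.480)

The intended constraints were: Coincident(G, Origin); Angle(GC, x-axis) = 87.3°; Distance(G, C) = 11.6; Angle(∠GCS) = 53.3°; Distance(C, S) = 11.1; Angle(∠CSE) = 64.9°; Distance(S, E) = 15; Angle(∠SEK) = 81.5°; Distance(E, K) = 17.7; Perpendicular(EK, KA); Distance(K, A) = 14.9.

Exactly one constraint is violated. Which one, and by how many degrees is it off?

Perpendicular(EK, KA) — off by 3.20°.

G = (0.00, 0.00) ✓; GC at 87.30° ✓; |GC| = 11.60 ✓; ∠GCS = 53.30° ✓; |CS| = 11.10 ✓; ∠CSE = 64.90° ✓; |SE| = 15.00 ✓; ∠SEK = 81.50° ✓; |EK| = 17.70 ✓; ∠(EK, KA) = 86.80° ✗; |KA| = 14.90 ✓.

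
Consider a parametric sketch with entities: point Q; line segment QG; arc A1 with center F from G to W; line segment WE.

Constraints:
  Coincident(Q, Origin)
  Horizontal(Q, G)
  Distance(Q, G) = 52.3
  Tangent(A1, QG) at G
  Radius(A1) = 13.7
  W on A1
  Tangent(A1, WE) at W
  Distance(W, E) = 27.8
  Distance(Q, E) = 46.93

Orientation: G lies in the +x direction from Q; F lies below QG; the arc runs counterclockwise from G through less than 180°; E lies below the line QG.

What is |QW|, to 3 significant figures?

40.4

Q is at the origin; Q and G share the same y with |QG| = 52.3 and G on the +x side, so G = (52.3, 0.00). Tangency of A1 to QG means the radius FG is perpendicular to QG, so F = G + (0, -13.7) = (52.3, -13.7). Since FW ⟂ WE (tangency), |FE| = √(13.7² + 27.8²) = 31.0 regardless of where W sits on A1. So E lies on both circle(Q, 46.93) and circle(F, 31.0); the below-QG intersection is E = (30.5, -35.7). W is the foot of the tangent from E: W = (39.3, -9.34).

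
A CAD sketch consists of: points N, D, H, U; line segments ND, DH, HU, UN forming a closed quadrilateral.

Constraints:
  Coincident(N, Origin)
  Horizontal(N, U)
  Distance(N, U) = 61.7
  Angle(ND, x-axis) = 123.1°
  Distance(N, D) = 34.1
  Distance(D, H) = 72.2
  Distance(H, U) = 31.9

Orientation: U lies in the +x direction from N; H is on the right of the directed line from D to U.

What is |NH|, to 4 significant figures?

40.51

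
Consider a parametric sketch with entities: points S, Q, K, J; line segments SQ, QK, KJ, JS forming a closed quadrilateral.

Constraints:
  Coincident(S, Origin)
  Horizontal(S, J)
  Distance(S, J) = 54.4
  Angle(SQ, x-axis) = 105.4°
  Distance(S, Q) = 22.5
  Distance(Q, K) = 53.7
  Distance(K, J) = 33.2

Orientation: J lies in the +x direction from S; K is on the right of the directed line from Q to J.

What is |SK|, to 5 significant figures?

34.310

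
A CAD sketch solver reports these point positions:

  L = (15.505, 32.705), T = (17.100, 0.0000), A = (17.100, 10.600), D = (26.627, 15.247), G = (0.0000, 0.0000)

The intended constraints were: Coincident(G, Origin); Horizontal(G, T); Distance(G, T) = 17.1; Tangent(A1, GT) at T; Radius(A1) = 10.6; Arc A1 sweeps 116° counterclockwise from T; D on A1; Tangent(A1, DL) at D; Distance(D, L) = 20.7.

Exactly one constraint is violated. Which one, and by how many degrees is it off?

Tangent(A1, DL) at D — off by 6.50°.

G = (0.00, 0.00) ✓; G.y = 0.00, T.y = 0.00 ✓; |GT| = 17.10 ✓; ∠(AT, TG) = 90.00° ✓; |AT| = 10.60 ✓; bearing(A→D) − bearing(A→T) = 116.0° ✓; |AD| = 10.60 ✓; ∠(AD, DL) = 83.50° ✗; |DL| = 20.70 ✓.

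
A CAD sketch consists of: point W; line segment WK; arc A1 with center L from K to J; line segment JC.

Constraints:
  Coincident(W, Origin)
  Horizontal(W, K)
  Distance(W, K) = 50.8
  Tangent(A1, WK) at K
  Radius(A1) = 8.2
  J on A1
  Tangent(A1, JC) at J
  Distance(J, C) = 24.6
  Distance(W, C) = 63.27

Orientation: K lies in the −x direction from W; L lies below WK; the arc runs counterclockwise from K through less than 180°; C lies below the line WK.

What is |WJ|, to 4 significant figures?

59.64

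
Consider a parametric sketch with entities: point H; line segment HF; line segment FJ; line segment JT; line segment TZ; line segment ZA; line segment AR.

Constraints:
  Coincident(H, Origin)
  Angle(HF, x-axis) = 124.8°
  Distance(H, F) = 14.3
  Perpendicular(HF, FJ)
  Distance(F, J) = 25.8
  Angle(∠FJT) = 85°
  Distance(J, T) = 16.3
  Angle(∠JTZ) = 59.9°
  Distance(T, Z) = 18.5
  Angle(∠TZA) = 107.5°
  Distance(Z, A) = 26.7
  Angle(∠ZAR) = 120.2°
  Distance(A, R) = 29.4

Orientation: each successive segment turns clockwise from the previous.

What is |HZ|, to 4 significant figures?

12.69

H is at the origin; HF runs at 124.8° with length 14.3, so F = (-8.161, 11.74). The perpendicularity gives FJ at right angles to HF, so FJ runs at 34.80°; with |FJ| = 25.8, J = (13.02, 26.47). ∠FJT = 85.0° gives JT at -60.20° from the x-axis; with |JT| = 16.3, T = (21.13, 12.32). ∠JTZ = 59.9° gives TZ at 179.7° from the x-axis; with |TZ| = 18.5, Z = (2.625, 12.42). Then |HZ| = |Z − H| = 12.69.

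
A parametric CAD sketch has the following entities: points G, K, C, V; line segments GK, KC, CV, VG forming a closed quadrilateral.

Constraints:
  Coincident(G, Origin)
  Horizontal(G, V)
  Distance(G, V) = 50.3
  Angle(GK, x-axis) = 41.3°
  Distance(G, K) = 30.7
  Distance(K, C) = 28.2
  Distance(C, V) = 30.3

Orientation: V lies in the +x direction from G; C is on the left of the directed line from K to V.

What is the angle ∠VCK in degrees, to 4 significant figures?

70.84°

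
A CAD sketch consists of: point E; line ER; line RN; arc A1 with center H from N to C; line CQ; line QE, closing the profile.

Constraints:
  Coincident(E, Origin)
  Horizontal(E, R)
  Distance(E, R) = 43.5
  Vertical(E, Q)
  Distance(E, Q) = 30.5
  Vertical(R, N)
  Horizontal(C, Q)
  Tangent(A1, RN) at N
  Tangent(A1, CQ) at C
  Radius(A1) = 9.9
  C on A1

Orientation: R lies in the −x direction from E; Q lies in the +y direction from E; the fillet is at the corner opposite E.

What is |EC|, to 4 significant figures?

45.38

E is at the origin; E and R share the same y with |ER| = 43.5 and R on the −x side, so R = (-43.50, 0.000). E and Q share the same x with |EQ| = 30.5 and Q on the +y side, so Q = (0.000, 30.50). The virtual corner opposite E is at (-43.50, 30.50). A1 meets RN tangentially, so HN is at right angles to RN and tangency of A1 to CQ means the radius HC is perpendicular to CQ, with radius 9.9, so the center H sits 9.9 in from both sides at H = (-33.60, 20.60). That places the tangent points at N = (-43.50, 20.60) on RN and C = (-33.60, 30.50) on CQ. Then |EC| = |C − E| = 45.38.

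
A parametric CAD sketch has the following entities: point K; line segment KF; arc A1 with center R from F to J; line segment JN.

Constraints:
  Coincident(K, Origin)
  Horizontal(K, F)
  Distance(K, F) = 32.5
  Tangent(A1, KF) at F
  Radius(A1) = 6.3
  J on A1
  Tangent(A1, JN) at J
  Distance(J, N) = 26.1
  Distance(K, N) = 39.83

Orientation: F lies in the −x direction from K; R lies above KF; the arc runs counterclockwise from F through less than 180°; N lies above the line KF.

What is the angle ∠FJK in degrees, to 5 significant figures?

125.02°

Checks: |RJ| = 6.300 ✓; ∠(RJ, JN) = 90.00° ✓; |JN| = 26.10 ✓; |KN| = 39.83 ✓.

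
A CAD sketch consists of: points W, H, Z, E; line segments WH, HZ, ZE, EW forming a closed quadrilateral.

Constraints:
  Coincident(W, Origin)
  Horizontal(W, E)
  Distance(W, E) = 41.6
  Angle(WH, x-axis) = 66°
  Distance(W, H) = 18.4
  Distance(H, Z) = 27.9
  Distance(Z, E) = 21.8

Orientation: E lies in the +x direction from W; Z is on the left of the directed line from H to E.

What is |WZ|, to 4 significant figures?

40.80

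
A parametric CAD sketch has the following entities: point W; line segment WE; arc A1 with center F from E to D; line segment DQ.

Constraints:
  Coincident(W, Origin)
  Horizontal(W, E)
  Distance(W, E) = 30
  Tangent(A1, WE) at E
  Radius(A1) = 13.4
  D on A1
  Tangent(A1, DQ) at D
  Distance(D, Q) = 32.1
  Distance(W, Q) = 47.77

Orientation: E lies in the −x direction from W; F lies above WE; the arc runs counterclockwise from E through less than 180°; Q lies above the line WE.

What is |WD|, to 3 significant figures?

21.1

Checks: |WE| = 30.00 ✓; |FD| = 13.40 ✓; ∠(FD, DQ) = 90.00° ✓; |DQ| = 32.10 ✓; |WQ| = 47.77 ✓.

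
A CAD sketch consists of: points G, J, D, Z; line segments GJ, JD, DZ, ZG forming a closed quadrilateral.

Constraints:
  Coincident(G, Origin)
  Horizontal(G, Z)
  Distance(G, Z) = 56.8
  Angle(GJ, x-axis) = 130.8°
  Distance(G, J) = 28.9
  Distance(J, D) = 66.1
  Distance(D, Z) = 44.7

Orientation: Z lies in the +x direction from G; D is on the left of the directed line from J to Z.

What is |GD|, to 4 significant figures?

61.24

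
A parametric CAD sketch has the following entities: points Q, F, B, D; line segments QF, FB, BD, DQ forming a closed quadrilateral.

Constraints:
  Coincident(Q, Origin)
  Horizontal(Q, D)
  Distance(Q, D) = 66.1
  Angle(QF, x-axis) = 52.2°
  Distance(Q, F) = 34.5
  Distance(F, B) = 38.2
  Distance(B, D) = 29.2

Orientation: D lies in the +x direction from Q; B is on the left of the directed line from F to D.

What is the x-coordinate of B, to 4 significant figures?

59.33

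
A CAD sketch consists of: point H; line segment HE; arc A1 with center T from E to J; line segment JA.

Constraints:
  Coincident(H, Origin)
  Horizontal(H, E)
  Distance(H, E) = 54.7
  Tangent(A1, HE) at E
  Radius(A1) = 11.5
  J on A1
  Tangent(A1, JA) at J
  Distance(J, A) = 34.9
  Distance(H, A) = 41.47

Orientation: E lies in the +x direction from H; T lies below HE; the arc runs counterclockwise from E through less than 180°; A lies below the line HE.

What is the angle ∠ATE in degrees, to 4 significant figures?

126.0°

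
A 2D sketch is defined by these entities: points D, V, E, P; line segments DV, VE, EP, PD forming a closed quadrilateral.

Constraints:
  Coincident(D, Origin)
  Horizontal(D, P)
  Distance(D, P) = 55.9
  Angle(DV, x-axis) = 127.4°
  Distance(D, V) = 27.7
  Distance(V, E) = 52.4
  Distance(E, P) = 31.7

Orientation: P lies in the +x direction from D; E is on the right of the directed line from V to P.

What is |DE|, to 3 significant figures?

27.0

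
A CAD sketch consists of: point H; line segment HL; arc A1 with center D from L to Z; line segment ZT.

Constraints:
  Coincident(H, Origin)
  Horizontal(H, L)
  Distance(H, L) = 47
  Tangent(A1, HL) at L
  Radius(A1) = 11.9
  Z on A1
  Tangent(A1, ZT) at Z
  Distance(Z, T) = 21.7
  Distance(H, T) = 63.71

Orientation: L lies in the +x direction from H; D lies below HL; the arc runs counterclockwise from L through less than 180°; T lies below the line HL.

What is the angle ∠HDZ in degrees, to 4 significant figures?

55.91°

H is at the origin; HL is horizontal with |HL| = 47.0 and L on the +x side, so L = (47.00, 0.000). A1 meets HL tangentially, so DL is at right angles to HL, so D = L + (0, -11.9) = (47.00, -11.90). Since DZ ⟂ ZT (tangency), |DT| = √(11.9² + 21.7²) = 24.75 regardless of where Z sits on A1. So T lies on both circle(H, 63.71) and circle(D, 24.75); the below-HL intersection is T = (52.55, -36.02). Z is the foot of the tangent from T: Z = (38.12, -19.82).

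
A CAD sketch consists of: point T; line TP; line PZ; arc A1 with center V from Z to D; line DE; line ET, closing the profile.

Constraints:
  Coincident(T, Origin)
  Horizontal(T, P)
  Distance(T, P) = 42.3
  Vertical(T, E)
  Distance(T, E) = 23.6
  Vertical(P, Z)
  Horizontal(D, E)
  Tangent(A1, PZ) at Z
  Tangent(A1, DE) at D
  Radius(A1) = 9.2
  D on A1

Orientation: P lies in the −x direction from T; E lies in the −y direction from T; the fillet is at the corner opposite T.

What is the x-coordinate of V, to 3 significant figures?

-33.1

T and E share the same x with |TE| = 23.6 and E on the −y side, so E = (0.00, -23.6). The virtual corner opposite T is at (-42.3, -23.6). A1 meets PZ tangentially, so VZ is at right angles to PZ and since A1 is tangent to DE there, VD ⟂ DE, with radius 9.2, so the center V sits 9.2 in from both sides at V = (-33.1, -14.4). So V.x = -33.1.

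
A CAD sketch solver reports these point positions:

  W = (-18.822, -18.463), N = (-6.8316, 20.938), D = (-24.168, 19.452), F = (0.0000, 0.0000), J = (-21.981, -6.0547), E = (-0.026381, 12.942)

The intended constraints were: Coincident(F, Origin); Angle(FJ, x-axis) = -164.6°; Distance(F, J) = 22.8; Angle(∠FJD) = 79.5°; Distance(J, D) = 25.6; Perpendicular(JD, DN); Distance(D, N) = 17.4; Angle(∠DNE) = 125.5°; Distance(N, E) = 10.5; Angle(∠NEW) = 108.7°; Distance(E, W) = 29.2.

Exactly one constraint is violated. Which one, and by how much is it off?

Distance(E, W) = 29.2 — off by 7.40.

F = (0.00, 0.00) ✓; FJ at -164.6° ✓; |FJ| = 22.80 ✓; ∠FJD = 79.50° ✓; |JD| = 25.60 ✓; ∠(JD, DN) = 90.00° ✓; |DN| = 17.40 ✓; ∠DNE = 125.5° ✓; |NE| = 10.50 ✓; ∠NEW = 108.7° ✓; |EW| = 36.60 ✗.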